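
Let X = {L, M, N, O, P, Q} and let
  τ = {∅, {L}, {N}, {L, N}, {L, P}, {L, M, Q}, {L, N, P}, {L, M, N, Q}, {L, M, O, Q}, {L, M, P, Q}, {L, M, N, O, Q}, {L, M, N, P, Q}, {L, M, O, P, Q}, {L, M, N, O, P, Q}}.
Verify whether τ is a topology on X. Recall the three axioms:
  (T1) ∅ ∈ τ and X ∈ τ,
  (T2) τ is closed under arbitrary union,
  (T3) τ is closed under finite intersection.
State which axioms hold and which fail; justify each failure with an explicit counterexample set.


τ IS a topology on X.

Axiom (T1): ∅ ∈ τ? Yes; X ∈ τ? Yes.
Axiom (T2/T3): check pairwise unions and intersections of members of τ.
All pairwise intersections and unions checked — each lies in τ. Therefore τ satisfies (T1), (T2), (T3): it IS a topology on X.


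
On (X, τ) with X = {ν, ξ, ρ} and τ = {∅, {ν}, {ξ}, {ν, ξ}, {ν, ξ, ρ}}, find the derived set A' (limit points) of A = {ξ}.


A' = {ρ}

For each x ∈ X, list the open sets U ∈ τ with x ∈ U, then check whether U ∩ (A ∖ {x}) ≠ ∅ for every such U.
  x = ν: open {ν} ∋ x has {ν} ∩ (A ∖ {ν}) = ∅, so x is NOT a limit point.
  x = ξ: open {ξ} ∋ x has {ξ} ∩ (A ∖ {ξ}) = ∅, so x is NOT a limit point.
  x = ρ: opens ∋ x are {ν, ξ, ρ}; each meets A ∖ {ρ}, so x IS a limit point.
Collecting: A' = {ρ}.


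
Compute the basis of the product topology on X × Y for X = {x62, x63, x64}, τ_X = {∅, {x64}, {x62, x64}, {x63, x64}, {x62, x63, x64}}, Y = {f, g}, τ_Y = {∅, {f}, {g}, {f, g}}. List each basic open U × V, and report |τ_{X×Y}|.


Basis B = {∅ × ∅, {x64} × {f}, {x64} × {g}, {x62, x64} × {f}, {x62, x64} × {g}, {x63, x64} × {f}, {x63, x64} × {g}, {x64} × {f, g}, {x62, x63, x64} × {f}, {x62, x63, x64} × {g}, {x62, x64} × {f, g}, {x63, x64} × {f, g}, {x62, x63, x64} × {f, g}}; |τ_{X×Y}| = 25.

Enumerate products U × V with U ∈ τ_X, V ∈ τ_Y (deduplicated):
  ∅ × ∅ = {} (∅)
  {x64} × {f} = {(x64,f)}
  {x64} × {g} = {(x64,g)}
  {x62, x64} × {f} = {(x62,f), (x64,f)}
  {x62, x64} × {g} = {(x62,g), (x64,g)}
  {x63, x64} × {f} = {(x63,f), (x64,f)}
  {x63, x64} × {g} = {(x63,g), (x64,g)}
  {x64} × {f, g} = {(x64,f), (x64,g)}
  {x62, x63, x64} × {f} = {(x62,f), (x63,f), (x64,f)}
  {x62, x63, x64} × {g} = {(x62,g), (x63,g), (x64,g)}
  {x62, x64} × {f, g} = {(x62,f), (x62,g), (x64,f), (x64,g)}
  {x63, x64} × {f, g} = {(x63,f), (x63,g), (x64,f), (x64,g)}
  {x62, x63, x64} × {f, g} = {(x62,f), (x62,g), (x63,f), (x63,g), (x64,f), (x64,g)}
These 13 distinct sets form the basis B.
Close under arbitrary unions to get τ_{X×Y}; counting gives |τ_{X×Y}| = 25.


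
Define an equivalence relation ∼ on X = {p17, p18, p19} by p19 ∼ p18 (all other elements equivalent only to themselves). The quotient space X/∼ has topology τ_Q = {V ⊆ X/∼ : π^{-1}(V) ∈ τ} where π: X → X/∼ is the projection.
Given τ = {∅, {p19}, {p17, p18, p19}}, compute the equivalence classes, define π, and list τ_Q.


X/∼ = {[p17], [p18=p19]}; |τ_Q| = 2.

Equivalence classes: [p17], [p18=p19].
Quotient map π: X → X/∼ sends p17 ↦ [p17], p18 ↦ [p18=p19], p19 ↦ [p18=p19].
For each subset V ⊆ X/∼, compute π^{-1}(V) ⊆ X and check whether π^{-1}(V) ∈ τ. V is open in τ_Q iff π^{-1}(V) ∈ τ.
  V = {}: π^{-1}(V) = ∅ ∈ τ ✓.
  V = {[p17]}: π^{-1}(V) = {p17} ∉ τ ✗.
  V = {[p18=p19]}: π^{-1}(V) = {p18, p19} ∉ τ ✗.
  V = {[p17], [p18=p19]}: π^{-1}(V) = {p17, p18, p19} ∈ τ ✓.
Open sets in the quotient: τ_Q = {{}, {[p17], [p18=p19]}} (2 elements).


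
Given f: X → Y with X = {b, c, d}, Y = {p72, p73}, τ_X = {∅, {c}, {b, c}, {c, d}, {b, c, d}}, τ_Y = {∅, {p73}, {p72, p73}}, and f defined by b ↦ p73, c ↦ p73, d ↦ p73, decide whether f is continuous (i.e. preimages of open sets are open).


f IS continuous.

Compute f^{-1}(U) for each U ∈ τ_Y:
  U = ∅: f^{-1}(U) = ∅ ∈ τ_X ✓.
  U = {p73}: f^{-1}(U) = {b, c, d} ∈ τ_X ✓.
  U = {p72, p73}: f^{-1}(U) = {b, c, d} ∈ τ_X ✓.
Every preimage lies in τ_X, so f IS continuous.


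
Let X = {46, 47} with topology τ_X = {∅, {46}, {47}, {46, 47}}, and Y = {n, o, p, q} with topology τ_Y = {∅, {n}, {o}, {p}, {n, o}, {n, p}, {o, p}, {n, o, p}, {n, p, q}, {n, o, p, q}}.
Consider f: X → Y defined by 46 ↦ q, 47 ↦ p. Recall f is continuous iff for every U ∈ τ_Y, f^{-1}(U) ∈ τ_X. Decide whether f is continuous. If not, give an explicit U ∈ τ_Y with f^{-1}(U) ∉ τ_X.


f IS continuous.

Compute f^{-1}(U) for each U ∈ τ_Y:
  U = ∅: f^{-1}(U) = ∅ ∈ τ_X ✓.
  U = {n}: f^{-1}(U) = ∅ ∈ τ_X ✓.
  U = {o}: f^{-1}(U) = ∅ ∈ τ_X ✓.
  U = {p}: f^{-1}(U) = {47} ∈ τ_X ✓.
  U = {n, o}: f^{-1}(U) = ∅ ∈ τ_X ✓.
  U = {n, p}: f^{-1}(U) = {47} ∈ τ_X ✓.
  U = {o, p}: f^{-1}(U) = {47} ∈ τ_X ✓.
  U = {n, o, p}: f^{-1}(U) = {47} ∈ τ_X ✓.
  U = {n, p, q}: f^{-1}(U) = {46, 47} ∈ τ_X ✓.
  U = {n, o, p, q}: f^{-1}(U) = {46, 47} ∈ τ_X ✓.
Every preimage lies in τ_X, so f IS continuous.


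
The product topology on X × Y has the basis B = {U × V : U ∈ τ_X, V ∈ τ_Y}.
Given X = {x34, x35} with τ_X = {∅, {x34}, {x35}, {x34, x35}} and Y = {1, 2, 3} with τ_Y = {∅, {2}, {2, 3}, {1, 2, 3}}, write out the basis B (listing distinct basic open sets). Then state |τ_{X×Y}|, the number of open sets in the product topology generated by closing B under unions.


Basis B = {∅ × ∅, {x34} × {2}, {x35} × {2}, {x34} × {2, 3}, {x34, x35} × {2}, {x35} × {2, 3}, {x34} × {1, 2, 3}, {x35} × {1, 2, 3}, {x34, x35} × {2, 3}, {x34, x35} × {1, 2, 3}}; |τ_{X×Y}| = 16.

Enumerate products U × V with U ∈ τ_X, V ∈ τ_Y (deduplicated):
  ∅ × ∅ = {} (∅)
  {x34} × {2} = {(x34,2)}
  {x35} × {2} = {(x35,2)}
  {x34} × {2, 3} = {(x34,2), (x34,3)}
  {x34, x35} × {2} = {(x34,2), (x35,2)}
  {x35} × {2, 3} = {(x35,2), (x35,3)}
  {x34} × {1, 2, 3} = {(x34,1), (x34,2), (x34,3)}
  {x35} × {1, 2, 3} = {(x35,1), (x35,2), (x35,3)}
  {x34, x35} × {2, 3} = {(x34,2), (x34,3), (x35,2), (x35,3)}
  {x34, x35} × {1, 2, 3} = {(x34,1), (x34,2), (x34,3), (x35,1), (x35,2), (x35,3)}
These 10 distinct sets form the basis B.
Close under arbitrary unions to get τ_{X×Y}; counting gives |τ_{X×Y}| = 16.


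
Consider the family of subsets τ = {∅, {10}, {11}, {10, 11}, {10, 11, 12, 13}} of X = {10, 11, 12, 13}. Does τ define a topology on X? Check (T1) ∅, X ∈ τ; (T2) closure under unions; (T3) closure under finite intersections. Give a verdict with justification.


τ IS a topology on X.

Axiom (T1): ∅ ∈ τ? Yes; X ∈ τ? Yes.
Axiom (T2/T3): check pairwise unions and intersections of members of τ.
All pairwise intersections and unions checked — each lies in τ. Therefore τ satisfies (T1), (T2), (T3): it IS a topology on X.


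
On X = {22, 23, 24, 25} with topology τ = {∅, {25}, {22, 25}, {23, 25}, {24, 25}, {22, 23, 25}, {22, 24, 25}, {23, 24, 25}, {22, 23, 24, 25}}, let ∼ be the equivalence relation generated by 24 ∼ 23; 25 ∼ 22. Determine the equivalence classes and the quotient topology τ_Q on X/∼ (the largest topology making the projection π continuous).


X/∼ = {[22=25], [23=24]}; |τ_Q| = 3.

Equivalence classes: [22=25], [23=24].
Quotient map π: X → X/∼ sends 22 ↦ [22=25], 23 ↦ [23=24], 24 ↦ [23=24], 25 ↦ [22=25].
For each subset V ⊆ X/∼, compute π^{-1}(V) ⊆ X and check whether π^{-1}(V) ∈ τ. V is open in τ_Q iff π^{-1}(V) ∈ τ.
  V = {}: π^{-1}(V) = ∅ ∈ τ ✓.
  V = {[22=25]}: π^{-1}(V) = {22, 25} ∈ τ ✓.
  V = {[23=24]}: π^{-1}(V) = {23, 24} ∉ τ ✗.
  V = {[22=25], [23=24]}: π^{-1}(V) = {22, 23, 24, 25} ∈ τ ✓.
Open sets in the quotient: τ_Q = {{}, {[22=25]}, {[22=25], [23=24]}} (3 elements).


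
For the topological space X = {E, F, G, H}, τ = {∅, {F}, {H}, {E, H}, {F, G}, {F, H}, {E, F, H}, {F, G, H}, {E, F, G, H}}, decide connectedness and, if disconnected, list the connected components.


(X, τ) is disconnected; components = [{E, H}, {F, G}].

Find clopen sets (U ∈ τ with X ∖ U ∈ τ):
  U = ∅, X ∖ U = {E, F, G, H} — both open, so U is clopen.
  U = {E, H}, X ∖ U = {F, G} — both open, so U is clopen.
  U = {F, G}, X ∖ U = {E, H} — both open, so U is clopen.
  U = {E, F, G, H}, X ∖ U = ∅ — both open, so U is clopen.
Nontrivial clopen(s) exist: e.g. {F, G}. So (X, τ) is disconnected.
Compute connected components by grouping points that agree on all clopens:
  component: {E, H}
  component: {F, G}


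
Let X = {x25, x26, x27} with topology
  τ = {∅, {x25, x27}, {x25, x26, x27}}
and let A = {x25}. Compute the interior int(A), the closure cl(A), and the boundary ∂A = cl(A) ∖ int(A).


int(A) = ∅, cl(A) = {x25, x26, x27}, ∂A = {x25, x26, x27}.

Closed sets in (X, τ) are complements of opens:
  closed(X, τ) = {∅, {x26}, {x25, x26, x27}}.
int(A) = ⋃ {U ∈ τ : U ⊆ A}. Opens contained in A: ∅.
Taking the union of these: int(A) = ∅.
cl(A) = ⋂ {C closed : A ⊆ C}. Closed sets containing A: {x25, x26, x27}.
Intersecting these: cl(A) = {x25, x26, x27}.
∂A = cl(A) ∖ int(A) = {x25, x26, x27} ∖ ∅ = {x25, x26, x27}.


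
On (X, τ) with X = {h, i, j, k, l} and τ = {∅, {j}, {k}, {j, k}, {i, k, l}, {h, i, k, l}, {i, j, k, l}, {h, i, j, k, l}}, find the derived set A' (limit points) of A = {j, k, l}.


A' = {h, i, l}

For each x ∈ X, list the open sets U ∈ τ with x ∈ U, then check whether U ∩ (A ∖ {x}) ≠ ∅ for every such U.
  x = h: opens ∋ x are {h, i, k, l}, {h, i, j, k, l}; each meets A ∖ {h}, so x IS a limit point.
  x = i: opens ∋ x are {i, k, l}, {h, i, k, l}, {i, j, k, l}, {h, i, j, k, l}; each meets A ∖ {i}, so x IS a limit point.
  x = j: open {j} ∋ x has {j} ∩ (A ∖ {j}) = ∅, so x is NOT a limit point.
  x = k: open {k} ∋ x has {k} ∩ (A ∖ {k}) = ∅, so x is NOT a limit point.
  x = l: opens ∋ x are {i, k, l}, {h, i, k, l}, {i, j, k, l}, {h, i, j, k, l}; each meets A ∖ {l}, so x IS a limit point.
Collecting: A' = {h, i, l}.


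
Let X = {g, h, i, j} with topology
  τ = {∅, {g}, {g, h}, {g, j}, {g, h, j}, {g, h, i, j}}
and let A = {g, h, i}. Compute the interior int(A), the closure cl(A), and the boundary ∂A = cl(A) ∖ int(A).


int(A) = {g, h}, cl(A) = {g, h, i, j}, ∂A = {i, j}.

Closed sets in (X, τ) are complements of opens:
  closed(X, τ) = {∅, {i}, {h, i}, {i, j}, {h, i, j}, {g, h, i, j}}.
int(A) = ⋃ {U ∈ τ : U ⊆ A}. Opens contained in A: ∅, {g}, {g, h}.
Taking the union of these: int(A) = {g, h}.
cl(A) = ⋂ {C closed : A ⊆ C}. Closed sets containing A: {g, h, i, j}.
Intersecting these: cl(A) = {g, h, i, j}.
∂A = cl(A) ∖ int(A) = {g, h, i, j} ∖ {g, h} = {i, j}.


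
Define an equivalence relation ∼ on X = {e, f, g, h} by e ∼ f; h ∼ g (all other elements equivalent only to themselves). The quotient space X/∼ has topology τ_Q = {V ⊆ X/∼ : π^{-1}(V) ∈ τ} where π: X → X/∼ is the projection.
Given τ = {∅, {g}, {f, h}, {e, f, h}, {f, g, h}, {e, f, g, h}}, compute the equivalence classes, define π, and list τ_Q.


X/∼ = {[e=f], [g=h]}; |τ_Q| = 2.

Equivalence classes: [e=f], [g=h].
Quotient map π: X → X/∼ sends e ↦ [e=f], f ↦ [e=f], g ↦ [g=h], h ↦ [g=h].
For each subset V ⊆ X/∼, compute π^{-1}(V) ⊆ X and check whether π^{-1}(V) ∈ τ. V is open in τ_Q iff π^{-1}(V) ∈ τ.
  V = {}: π^{-1}(V) = ∅ ∈ τ ✓.
  V = {[e=f]}: π^{-1}(V) = {e, f} ∉ τ ✗.
  V = {[g=h]}: π^{-1}(V) = {g, h} ∉ τ ✗.
  V = {[e=f], [g=h]}: π^{-1}(V) = {e, f, g, h} ∈ τ ✓.
Open sets in the quotient: τ_Q = {{}, {[e=f], [g=h]}} (2 elements).


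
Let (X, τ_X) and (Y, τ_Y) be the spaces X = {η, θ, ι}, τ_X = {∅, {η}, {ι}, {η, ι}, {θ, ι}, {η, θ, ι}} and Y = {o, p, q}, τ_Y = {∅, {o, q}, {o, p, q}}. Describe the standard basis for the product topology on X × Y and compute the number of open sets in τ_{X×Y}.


Basis B = {∅ × ∅, {η} × {o, q}, {ι} × {o, q}, {η} × {o, p, q}, {ι} × {o, p, q}, {η, ι} × {o, q}, {θ, ι} × {o, q}, {η, ι} × {o, p, q}, {η, θ, ι} × {o, q}, {θ, ι} × {o, p, q}, {η, θ, ι} × {o, p, q}}; |τ_{X×Y}| = 18.

Enumerate products U × V with U ∈ τ_X, V ∈ τ_Y (deduplicated):
  ∅ × ∅ = {} (∅)
  {η} × {o, q} = {(η,o), (η,q)}
  {ι} × {o, q} = {(ι,o), (ι,q)}
  {η} × {o, p, q} = {(η,o), (η,p), (η,q)}
  {ι} × {o, p, q} = {(ι,o), (ι,p), (ι,q)}
  {η, ι} × {o, q} = {(η,o), (η,q), (ι,o), (ι,q)}
  {θ, ι} × {o, q} = {(θ,o), (θ,q), (ι,o), (ι,q)}
  {η, ι} × {o, p, q} = {(η,o), (η,p), (η,q), (ι,o), (ι,p), (ι,q)}
  {η, θ, ι} × {o, q} = {(η,o), (η,q), (θ,o), (θ,q), (ι,o), (ι,q)}
  {θ, ι} × {o, p, q} = {(θ,o), (θ,p), (θ,q), (ι,o), (ι,p), (ι,q)}
  {η, θ, ι} × {o, p, q} = {(η,o), (η,p), (η,q), (θ,o), (θ,p), (θ,q), (ι,o), (ι,p), (ι,q)}
These 11 distinct sets form the basis B.
Close under arbitrary unions to get τ_{X×Y}; counting gives |τ_{X×Y}| = 18.


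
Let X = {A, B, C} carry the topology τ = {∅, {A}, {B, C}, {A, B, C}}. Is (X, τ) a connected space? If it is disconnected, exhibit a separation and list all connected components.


(X, τ) is disconnected; components = [{A}, {B, C}].

Find clopen sets (U ∈ τ with X ∖ U ∈ τ):
  U = ∅, X ∖ U = {A, B, C} — both open, so U is clopen.
  U = {A}, X ∖ U = {B, C} — both open, so U is clopen.
  U = {B, C}, X ∖ U = {A} — both open, so U is clopen.
  U = {A, B, C}, X ∖ U = ∅ — both open, so U is clopen.
Nontrivial clopen(s) exist: e.g. {B, C}. So (X, τ) is disconnected.
Compute connected components by grouping points that agree on all clopens:
  component: {A}
  component: {B, C}


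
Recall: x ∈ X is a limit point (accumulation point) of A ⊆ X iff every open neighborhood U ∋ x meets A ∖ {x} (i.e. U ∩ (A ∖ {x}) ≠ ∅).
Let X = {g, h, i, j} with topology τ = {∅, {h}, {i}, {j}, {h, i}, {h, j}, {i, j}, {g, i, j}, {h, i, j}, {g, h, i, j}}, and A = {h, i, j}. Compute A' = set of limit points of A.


A' = {g}

For each x ∈ X, list the open sets U ∈ τ with x ∈ U, then check whether U ∩ (A ∖ {x}) ≠ ∅ for every such U.
  x = g: opens ∋ x are {g, i, j}, {g, h, i, j}; each meets A ∖ {g}, so x IS a limit point.
  x = h: open {h} ∋ x has {h} ∩ (A ∖ {h}) = ∅, so x is NOT a limit point.
  x = i: open {i} ∋ x has {i} ∩ (A ∖ {i}) = ∅, so x is NOT a limit point.
  x = j: open {j} ∋ x has {j} ∩ (A ∖ {j}) = ∅, so x is NOT a limit point.
Collecting: A' = {g}.


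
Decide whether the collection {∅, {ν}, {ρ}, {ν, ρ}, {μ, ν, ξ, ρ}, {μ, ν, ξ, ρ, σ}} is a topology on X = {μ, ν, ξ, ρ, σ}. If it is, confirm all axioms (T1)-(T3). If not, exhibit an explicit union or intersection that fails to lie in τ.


τ IS a topology on X.

Axiom (T1): ∅ ∈ τ? Yes; X ∈ τ? Yes.
Axiom (T2/T3): check pairwise unions and intersections of members of τ.
All pairwise intersections and unions checked — each lies in τ. Therefore τ satisfies (T1), (T2), (T3): it IS a topology on X.


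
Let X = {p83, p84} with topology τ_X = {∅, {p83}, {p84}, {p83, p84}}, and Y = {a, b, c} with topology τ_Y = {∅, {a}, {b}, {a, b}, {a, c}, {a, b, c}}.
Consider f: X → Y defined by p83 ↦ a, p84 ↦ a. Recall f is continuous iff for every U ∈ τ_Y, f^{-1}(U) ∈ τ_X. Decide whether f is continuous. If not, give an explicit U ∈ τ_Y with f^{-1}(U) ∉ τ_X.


f IS continuous.

Compute f^{-1}(U) for each U ∈ τ_Y:
  U = ∅: f^{-1}(U) = ∅ ∈ τ_X ✓.
  U = {a}: f^{-1}(U) = {p83, p84} ∈ τ_X ✓.
  U = {b}: f^{-1}(U) = ∅ ∈ τ_X ✓.
  U = {a, b}: f^{-1}(U) = {p83, p84} ∈ τ_X ✓.
  U = {a, c}: f^{-1}(U) = {p83, p84} ∈ τ_X ✓.
  U = {a, b, c}: f^{-1}(U) = {p83, p84} ∈ τ_X ✓.
Every preimage lies in τ_X, so f IS continuous.


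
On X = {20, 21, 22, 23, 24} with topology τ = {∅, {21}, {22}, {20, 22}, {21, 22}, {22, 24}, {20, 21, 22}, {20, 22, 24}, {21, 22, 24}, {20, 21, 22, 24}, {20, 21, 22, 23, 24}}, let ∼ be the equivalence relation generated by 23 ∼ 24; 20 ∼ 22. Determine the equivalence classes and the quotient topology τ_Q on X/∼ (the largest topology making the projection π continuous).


X/∼ = {[20=22], [21], [23=24]}; |τ_Q| = 5.

Equivalence classes: [20=22], [21], [23=24].
Quotient map π: X → X/∼ sends 20 ↦ [20=22], 21 ↦ [21], 22 ↦ [20=22], 23 ↦ [23=24], 24 ↦ [23=24].
For each subset V ⊆ X/∼, compute π^{-1}(V) ⊆ X and check whether π^{-1}(V) ∈ τ. V is open in τ_Q iff π^{-1}(V) ∈ τ.
  V = {}: π^{-1}(V) = ∅ ∈ τ ✓.
  V = {[20=22]}: π^{-1}(V) = {20, 22} ∈ τ ✓.
  V = {[21]}: π^{-1}(V) = {21} ∈ τ ✓.
  V = {[20=22], [21]}: π^{-1}(V) = {20, 21, 22} ∈ τ ✓.
  V = {[23=24]}: π^{-1}(V) = {23, 24} ∉ τ ✗.
  V = {[20=22], [23=24]}: π^{-1}(V) = {20, 22, 23, 24} ∉ τ ✗.
  V = {[21], [23=24]}: π^{-1}(V) = {21, 23, 24} ∉ τ ✗.
  V = {[20=22], [21], [23=24]}: π^{-1}(V) = {20, 21, 22, 23, 24} ∈ τ ✓.
Open sets in the quotient: τ_Q = {{}, {[20=22]}, {[21]}, {[20=22], [21]}, {[20=22], [21], [23=24]}} (5 elements).


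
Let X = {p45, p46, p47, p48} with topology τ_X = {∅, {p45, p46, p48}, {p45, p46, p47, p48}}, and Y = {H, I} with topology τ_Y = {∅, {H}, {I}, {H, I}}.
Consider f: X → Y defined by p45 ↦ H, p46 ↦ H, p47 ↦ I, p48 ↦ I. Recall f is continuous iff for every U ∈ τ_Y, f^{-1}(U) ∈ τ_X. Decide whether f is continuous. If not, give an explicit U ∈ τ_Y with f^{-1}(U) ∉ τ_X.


f is NOT continuous.

Compute f^{-1}(U) for each U ∈ τ_Y:
  U = ∅: f^{-1}(U) = ∅ ∈ τ_X ✓.
  U = {H}: f^{-1}(U) = {p45, p46} ∉ τ_X ✗.
  U = {I}: f^{-1}(U) = {p47, p48} ∉ τ_X ✗.
  U = {H, I}: f^{-1}(U) = {p45, p46, p47, p48} ∈ τ_X ✓.
Found U = {H} with f^{-1}(U) = {p45, p46} not in τ_X. Therefore f is NOT continuous.


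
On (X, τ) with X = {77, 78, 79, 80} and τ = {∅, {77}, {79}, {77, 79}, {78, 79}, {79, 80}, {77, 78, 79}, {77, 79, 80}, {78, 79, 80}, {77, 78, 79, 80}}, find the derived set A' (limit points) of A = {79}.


A' = {78, 80}

For each x ∈ X, list the open sets U ∈ τ with x ∈ U, then check whether U ∩ (A ∖ {x}) ≠ ∅ for every such U.
  x = 77: open {77} ∋ x has {77} ∩ (A ∖ {77}) = ∅, so x is NOT a limit point.
  x = 78: opens ∋ x are {78, 79}, {77, 78, 79}, {78, 79, 80}, {77, 78, 79, 80}; each meets A ∖ {78}, so x IS a limit point.
  x = 79: open {79} ∋ x has {79} ∩ (A ∖ {79}) = ∅, so x is NOT a limit point.
  x = 80: opens ∋ x are {79, 80}, {77, 79, 80}, {78, 79, 80}, {77, 78, 79, 80}; each meets A ∖ {80}, so x IS a limit point.
Collecting: A' = {78, 80}.


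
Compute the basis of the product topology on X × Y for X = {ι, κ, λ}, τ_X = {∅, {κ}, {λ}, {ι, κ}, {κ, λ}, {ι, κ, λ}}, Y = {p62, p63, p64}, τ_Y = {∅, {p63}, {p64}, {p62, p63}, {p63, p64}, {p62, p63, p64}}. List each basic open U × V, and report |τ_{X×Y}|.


Basis B = {∅ × ∅, {κ} × {p63}, {κ} × {p64}, {λ} × {p63}, {λ} × {p64}, {ι, κ} × {p63}, {ι, κ} × {p64}, {κ} × {p62, p63}, {κ} × {p63, p64}, {κ, λ} × {p63}, {κ, λ} × {p64}, {λ} × {p62, p63}, {λ} × {p63, p64}, {ι, κ, λ} × {p63}, {ι, κ, λ} × {p64}, {κ} × {p62, p63, p64}, {λ} × {p62, p63, p64}, {ι, κ} × {p62, p63}, {ι, κ} × {p63, p64}, {κ, λ} × {p62, p63}, {κ, λ} × {p63, p64}, {ι, κ} × {p62, p63, p64}, {ι, κ, λ} × {p62, p63}, {ι, κ, λ} × {p63, p64}, {κ, λ} × {p62, p63, p64}, {ι, κ, λ} × {p62, p63, p64}}; |τ_{X×Y}| = 108.

Enumerate products U × V with U ∈ τ_X, V ∈ τ_Y (deduplicated):
  ∅ × ∅ = {} (∅)
  {κ} × {p63} = {(κ,p63)}
  {κ} × {p64} = {(κ,p64)}
  {λ} × {p63} = {(λ,p63)}
  {λ} × {p64} = {(λ,p64)}
  {ι, κ} × {p63} = {(ι,p63), (κ,p63)}
  {ι, κ} × {p64} = {(ι,p64), (κ,p64)}
  {κ} × {p62, p63} = {(κ,p62), (κ,p63)}
  {κ} × {p63, p64} = {(κ,p63), (κ,p64)}
  {κ, λ} × {p63} = {(κ,p63), (λ,p63)}
  {κ, λ} × {p64} = {(κ,p64), (λ,p64)}
  {λ} × {p62, p63} = {(λ,p62), (λ,p63)}
  {λ} × {p63, p64} = {(λ,p63), (λ,p64)}
  {ι, κ, λ} × {p63} = {(ι,p63), (κ,p63), (λ,p63)}
  {ι, κ, λ} × {p64} = {(ι,p64), (κ,p64), (λ,p64)}
  {κ} × {p62, p63, p64} = {(κ,p62), (κ,p63), (κ,p64)}
  {λ} × {p62, p63, p64} = {(λ,p62), (λ,p63), (λ,p64)}
  {ι, κ} × {p62, p63} = {(ι,p62), (ι,p63), (κ,p62), (κ,p63)}
  {ι, κ} × {p63, p64} = {(ι,p63), (ι,p64), (κ,p63), (κ,p64)}
  {κ, λ} × {p62, p63} = {(κ,p62), (κ,p63), (λ,p62), (λ,p63)}
  {κ, λ} × {p63, p64} = {(κ,p63), (κ,p64), (λ,p63), (λ,p64)}
  {ι, κ} × {p62, p63, p64} = {(ι,p62), (ι,p63), (ι,p64), (κ,p62), (κ,p63), (κ,p64)}
  {ι, κ, λ} × {p62, p63} = {(ι,p62), (ι,p63), (κ,p62), (κ,p63), (λ,p62), (λ,p63)}
  {ι, κ, λ} × {p63, p64} = {(ι,p63), (ι,p64), (κ,p63), (κ,p64), (λ,p63), (λ,p64)}
  {κ, λ} × {p62, p63, p64} = {(κ,p62), (κ,p63), (κ,p64), (λ,p62), (λ,p63), (λ,p64)}
  {ι, κ, λ} × {p62, p63, p64} = {(ι,p62), (ι,p63), (ι,p64), (κ,p62), (κ,p63), (κ,p64), (λ,p62), (λ,p63), (λ,p64)}
These 26 distinct sets form the basis B.
Close under arbitrary unions to get τ_{X×Y}; counting gives |τ_{X×Y}| = 108.


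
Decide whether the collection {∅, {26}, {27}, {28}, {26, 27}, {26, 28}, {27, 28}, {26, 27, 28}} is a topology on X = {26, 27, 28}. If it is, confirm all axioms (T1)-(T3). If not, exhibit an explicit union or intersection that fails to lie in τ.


τ IS a topology on X.

Axiom (T1): ∅ ∈ τ? Yes; X ∈ τ? Yes.
Axiom (T2/T3): check pairwise unions and intersections of members of τ.
All pairwise intersections and unions checked — each lies in τ. Therefore τ satisfies (T1), (T2), (T3): it IS a topology on X.


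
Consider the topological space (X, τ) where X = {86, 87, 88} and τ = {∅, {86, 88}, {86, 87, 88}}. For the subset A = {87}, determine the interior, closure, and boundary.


int(A) = ∅, cl(A) = {87}, ∂A = {87}.

Closed sets in (X, τ) are complements of opens:
  closed(X, τ) = {∅, {87}, {86, 87, 88}}.
int(A) = ⋃ {U ∈ τ : U ⊆ A}. Opens contained in A: ∅.
Taking the union of these: int(A) = ∅.
cl(A) = ⋂ {C closed : A ⊆ C}. Closed sets containing A: {87}, {86, 87, 88}.
Intersecting these: cl(A) = {87}.
∂A = cl(A) ∖ int(A) = {87} ∖ ∅ = {87}.


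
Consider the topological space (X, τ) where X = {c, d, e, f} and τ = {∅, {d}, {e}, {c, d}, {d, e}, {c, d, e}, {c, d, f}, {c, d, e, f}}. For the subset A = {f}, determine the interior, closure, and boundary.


int(A) = ∅, cl(A) = {f}, ∂A = {f}.

Closed sets in (X, τ) are complements of opens:
  closed(X, τ) = {∅, {e}, {f}, {c, f}, {e, f}, {c, d, f}, {c, e, f}, {c, d, e, f}}.
int(A) = ⋃ {U ∈ τ : U ⊆ A}. Opens contained in A: ∅.
Taking the union of these: int(A) = ∅.
cl(A) = ⋂ {C closed : A ⊆ C}. Closed sets containing A: {f}, {c, f}, {e, f}, {c, d, f}, {c, e, f}, {c, d, e, f}.
Intersecting these: cl(A) = {f}.
∂A = cl(A) ∖ int(A) = {f} ∖ ∅ = {f}.


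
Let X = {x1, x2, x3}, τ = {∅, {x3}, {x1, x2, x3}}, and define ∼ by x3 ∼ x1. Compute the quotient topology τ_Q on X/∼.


X/∼ = {[x1=x3], [x2]}; |τ_Q| = 2.

Equivalence classes: [x1=x3], [x2].
Quotient map π: X → X/∼ sends x1 ↦ [x1=x3], x2 ↦ [x2], x3 ↦ [x1=x3].
For each subset V ⊆ X/∼, compute π^{-1}(V) ⊆ X and check whether π^{-1}(V) ∈ τ. V is open in τ_Q iff π^{-1}(V) ∈ τ.
  V = {}: π^{-1}(V) = ∅ ∈ τ ✓.
  V = {[x1=x3]}: π^{-1}(V) = {x1, x3} ∉ τ ✗.
  V = {[x2]}: π^{-1}(V) = {x2} ∉ τ ✗.
  V = {[x1=x3], [x2]}: π^{-1}(V) = {x1, x2, x3} ∈ τ ✓.
Open sets in the quotient: τ_Q = {{}, {[x1=x3], [x2]}} (2 elements).


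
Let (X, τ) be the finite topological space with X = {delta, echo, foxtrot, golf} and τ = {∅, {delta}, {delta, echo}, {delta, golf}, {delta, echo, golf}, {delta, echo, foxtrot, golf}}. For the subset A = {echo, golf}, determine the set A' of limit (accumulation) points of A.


A' = {foxtrot}

For each x ∈ X, list the open sets U ∈ τ with x ∈ U, then check whether U ∩ (A ∖ {x}) ≠ ∅ for every such U.
  x = delta: open {delta} ∋ x has {delta} ∩ (A ∖ {delta}) = ∅, so x is NOT a limit point.
  x = echo: open {delta, echo} ∋ x has {delta, echo} ∩ (A ∖ {echo}) = ∅, so x is NOT a limit point.
  x = foxtrot: opens ∋ x are {delta, echo, foxtrot, golf}; each meets A ∖ {foxtrot}, so x IS a limit point.
  x = golf: open {delta, golf} ∋ x has {delta, golf} ∩ (A ∖ {golf}) = ∅, so x is NOT a limit point.
Collecting: A' = {foxtrot}.


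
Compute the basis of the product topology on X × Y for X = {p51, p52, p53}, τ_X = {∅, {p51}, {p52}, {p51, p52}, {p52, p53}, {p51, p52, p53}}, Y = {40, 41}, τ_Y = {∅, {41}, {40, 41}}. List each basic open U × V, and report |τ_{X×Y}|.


Basis B = {∅ × ∅, {p51} × {41}, {p52} × {41}, {p51} × {40, 41}, {p51, p52} × {41}, {p52} × {40, 41}, {p52, p53} × {41}, {p51, p52, p53} × {41}, {p51, p52} × {40, 41}, {p52, p53} × {40, 41}, {p51, p52, p53} × {40, 41}}; |τ_{X×Y}| = 18.

Enumerate products U × V with U ∈ τ_X, V ∈ τ_Y (deduplicated):
  ∅ × ∅ = {} (∅)
  {p51} × {41} = {(p51,41)}
  {p52} × {41} = {(p52,41)}
  {p51} × {40, 41} = {(p51,40), (p51,41)}
  {p51, p52} × {41} = {(p51,41), (p52,41)}
  {p52} × {40, 41} = {(p52,40), (p52,41)}
  {p52, p53} × {41} = {(p52,41), (p53,41)}
  {p51, p52, p53} × {41} = {(p51,41), (p52,41), (p53,41)}
  {p51, p52} × {40, 41} = {(p51,40), (p51,41), (p52,40), (p52,41)}
  {p52, p53} × {40, 41} = {(p52,40), (p52,41), (p53,40), (p53,41)}
  {p51, p52, p53} × {40, 41} = {(p51,40), (p51,41), (p52,40), (p52,41), (p53,40), (p53,41)}
These 11 distinct sets form the basis B.
Close under arbitrary unions to get τ_{X×Y}; counting gives |τ_{X×Y}| = 18.


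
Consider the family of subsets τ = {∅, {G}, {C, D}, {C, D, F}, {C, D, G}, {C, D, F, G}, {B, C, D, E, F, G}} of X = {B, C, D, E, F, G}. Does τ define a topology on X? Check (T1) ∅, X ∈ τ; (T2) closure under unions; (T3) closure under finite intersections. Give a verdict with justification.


τ IS a topology on X.

Axiom (T1): ∅ ∈ τ? Yes; X ∈ τ? Yes.
Axiom (T2/T3): check pairwise unions and intersections of members of τ.
All pairwise intersections and unions checked — each lies in τ. Therefore τ satisfies (T1), (T2), (T3): it IS a topology on X.


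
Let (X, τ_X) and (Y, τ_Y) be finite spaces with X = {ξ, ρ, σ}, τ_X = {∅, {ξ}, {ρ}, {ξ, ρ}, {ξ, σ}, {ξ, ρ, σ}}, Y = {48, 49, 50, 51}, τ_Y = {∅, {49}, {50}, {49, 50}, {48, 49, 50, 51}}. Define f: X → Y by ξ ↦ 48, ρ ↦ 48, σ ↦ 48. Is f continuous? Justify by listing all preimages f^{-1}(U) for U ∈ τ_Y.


f IS continuous.

Compute f^{-1}(U) for each U ∈ τ_Y:
  U = ∅: f^{-1}(U) = ∅ ∈ τ_X ✓.
  U = {49}: f^{-1}(U) = ∅ ∈ τ_X ✓.
  U = {50}: f^{-1}(U) = ∅ ∈ τ_X ✓.
  U = {49, 50}: f^{-1}(U) = ∅ ∈ τ_X ✓.
  U = {48, 49, 50, 51}: f^{-1}(U) = {ξ, ρ, σ} ∈ τ_X ✓.
Every preimage lies in τ_X, so f IS continuous.


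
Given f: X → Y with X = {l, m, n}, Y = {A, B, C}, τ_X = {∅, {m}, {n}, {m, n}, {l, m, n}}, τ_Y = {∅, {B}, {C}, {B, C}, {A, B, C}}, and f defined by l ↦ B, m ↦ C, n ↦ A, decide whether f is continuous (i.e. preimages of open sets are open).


f is NOT continuous.

Compute f^{-1}(U) for each U ∈ τ_Y:
  U = ∅: f^{-1}(U) = ∅ ∈ τ_X ✓.
  U = {B}: f^{-1}(U) = {l} ∉ τ_X ✗.
  U = {C}: f^{-1}(U) = {m} ∈ τ_X ✓.
  U = {B, C}: f^{-1}(U) = {l, m} ∉ τ_X ✗.
  U = {A, B, C}: f^{-1}(U) = {l, m, n} ∈ τ_X ✓.
Found U = {B} with f^{-1}(U) = {l} not in τ_X. Therefore f is NOT continuous.


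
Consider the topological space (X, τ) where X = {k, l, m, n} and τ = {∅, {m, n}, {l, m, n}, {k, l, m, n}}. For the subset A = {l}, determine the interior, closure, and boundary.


int(A) = ∅, cl(A) = {k, l}, ∂A = {k, l}.

Closed sets in (X, τ) are complements of opens:
  closed(X, τ) = {∅, {k}, {k, l}, {k, l, m, n}}.
int(A) = ⋃ {U ∈ τ : U ⊆ A}. Opens contained in A: ∅.
Taking the union of these: int(A) = ∅.
cl(A) = ⋂ {C closed : A ⊆ C}. Closed sets containing A: {k, l}, {k, l, m, n}.
Intersecting these: cl(A) = {k, l}.
∂A = cl(A) ∖ int(A) = {k, l} ∖ ∅ = {k, l}.


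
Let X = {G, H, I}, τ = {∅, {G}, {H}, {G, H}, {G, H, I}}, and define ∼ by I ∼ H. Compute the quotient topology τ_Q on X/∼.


X/∼ = {[G], [H=I]}; |τ_Q| = 3.

Equivalence classes: [G], [H=I].
Quotient map π: X → X/∼ sends G ↦ [G], H ↦ [H=I], I ↦ [H=I].
For each subset V ⊆ X/∼, compute π^{-1}(V) ⊆ X and check whether π^{-1}(V) ∈ τ. V is open in τ_Q iff π^{-1}(V) ∈ τ.
  V = {}: π^{-1}(V) = ∅ ∈ τ ✓.
  V = {[G]}: π^{-1}(V) = {G} ∈ τ ✓.
  V = {[H=I]}: π^{-1}(V) = {H, I} ∉ τ ✗.
  V = {[G], [H=I]}: π^{-1}(V) = {G, H, I} ∈ τ ✓.
Open sets in the quotient: τ_Q = {{}, {[G]}, {[G], [H=I]}} (3 elements).


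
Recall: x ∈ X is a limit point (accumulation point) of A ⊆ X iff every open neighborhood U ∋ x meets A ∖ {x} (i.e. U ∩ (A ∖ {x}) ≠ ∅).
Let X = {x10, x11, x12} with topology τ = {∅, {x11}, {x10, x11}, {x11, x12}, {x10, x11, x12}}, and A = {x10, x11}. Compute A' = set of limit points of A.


A' = {x10, x12}

For each x ∈ X, list the open sets U ∈ τ with x ∈ U, then check whether U ∩ (A ∖ {x}) ≠ ∅ for every such U.
  x = x10: opens ∋ x are {x10, x11}, {x10, x11, x12}; each meets A ∖ {x10}, so x IS a limit point.
  x = x11: open {x11} ∋ x has {x11} ∩ (A ∖ {x11}) = ∅, so x is NOT a limit point.
  x = x12: opens ∋ x are {x11, x12}, {x10, x11, x12}; each meets A ∖ {x12}, so x IS a limit point.
Collecting: A' = {x10, x12}.


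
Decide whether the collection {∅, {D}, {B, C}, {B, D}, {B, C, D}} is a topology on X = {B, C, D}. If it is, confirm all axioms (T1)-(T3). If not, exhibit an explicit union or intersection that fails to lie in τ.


τ is NOT a topology on X.

Axiom (T1): ∅ ∈ τ? Yes; X ∈ τ? Yes.
Axiom (T2/T3): check pairwise unions and intersections of members of τ.
Counterexample for (T3): {B, C} ∩ {B, D} = {B} ∉ τ. Therefore τ is NOT a topology.


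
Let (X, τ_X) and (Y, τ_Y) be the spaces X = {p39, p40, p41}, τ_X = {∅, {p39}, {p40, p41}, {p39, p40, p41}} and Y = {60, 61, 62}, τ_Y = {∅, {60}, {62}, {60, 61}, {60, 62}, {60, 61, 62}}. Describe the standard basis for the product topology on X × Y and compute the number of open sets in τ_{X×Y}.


Basis B = {∅ × ∅, {p39} × {60}, {p39} × {62}, {p39} × {60, 61}, {p39} × {60, 62}, {p40, p41} × {60}, {p40, p41} × {62}, {p39} × {60, 61, 62}, {p39, p40, p41} × {60}, {p39, p40, p41} × {62}, {p40, p41} × {60, 61}, {p40, p41} × {60, 62}, {p39, p40, p41} × {60, 61}, {p39, p40, p41} × {60, 62}, {p40, p41} × {60, 61, 62}, {p39, p40, p41} × {60, 61, 62}}; |τ_{X×Y}| = 36.

Enumerate products U × V with U ∈ τ_X, V ∈ τ_Y (deduplicated):
  ∅ × ∅ = {} (∅)
  {p39} × {60} = {(p39,60)}
  {p39} × {62} = {(p39,62)}
  {p39} × {60, 61} = {(p39,60), (p39,61)}
  {p39} × {60, 62} = {(p39,60), (p39,62)}
  {p40, p41} × {60} = {(p40,60), (p41,60)}
  {p40, p41} × {62} = {(p40,62), (p41,62)}
  {p39} × {60, 61, 62} = {(p39,60), (p39,61), (p39,62)}
  {p39, p40, p41} × {60} = {(p39,60), (p40,60), (p41,60)}
  {p39, p40, p41} × {62} = {(p39,62), (p40,62), (p41,62)}
  {p40, p41} × {60, 61} = {(p40,60), (p40,61), (p41,60), (p41,61)}
  {p40, p41} × {60, 62} = {(p40,60), (p40,62), (p41,60), (p41,62)}
  {p39, p40, p41} × {60, 61} = {(p39,60), (p39,61), (p40,60), (p40,61), (p41,60), (p41,61)}
  {p39, p40, p41} × {60, 62} = {(p39,60), (p39,62), (p40,60), (p40,62), (p41,60), (p41,62)}
  {p40, p41} × {60, 61, 62} = {(p40,60), (p40,61), (p40,62), (p41,60), (p41,61), (p41,62)}
  {p39, p40, p41} × {60, 61, 62} = {(p39,60), (p39,61), (p39,62), (p40,60), (p40,61), (p40,62), (p41,60), (p41,61), (p41,62)}
These 16 distinct sets form the basis B.
Close under arbitrary unions to get τ_{X×Y}; counting gives |τ_{X×Y}| = 36.


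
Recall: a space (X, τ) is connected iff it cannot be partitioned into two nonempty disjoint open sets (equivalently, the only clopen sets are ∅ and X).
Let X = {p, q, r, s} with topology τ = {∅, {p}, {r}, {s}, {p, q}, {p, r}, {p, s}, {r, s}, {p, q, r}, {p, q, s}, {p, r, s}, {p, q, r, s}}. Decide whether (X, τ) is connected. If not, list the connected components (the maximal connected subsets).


(X, τ) is disconnected; components = [{r}, {s}, {p, q}].

Find clopen sets (U ∈ τ with X ∖ U ∈ τ):
  U = ∅, X ∖ U = {p, q, r, s} — both open, so U is clopen.
  U = {r}, X ∖ U = {p, q, s} — both open, so U is clopen.
  U = {s}, X ∖ U = {p, q, r} — both open, so U is clopen.
  U = {p, q}, X ∖ U = {r, s} — both open, so U is clopen.
  U = {r, s}, X ∖ U = {p, q} — both open, so U is clopen.
  U = {p, q, r}, X ∖ U = {s} — both open, so U is clopen.
  U = {p, q, s}, X ∖ U = {r} — both open, so U is clopen.
  U = {p, q, r, s}, X ∖ U = ∅ — both open, so U is clopen.
Nontrivial clopen(s) exist: e.g. {r}. So (X, τ) is disconnected.
Compute connected components by grouping points that agree on all clopens:
  component: {r}
  component: {s}
  component: {p, q}


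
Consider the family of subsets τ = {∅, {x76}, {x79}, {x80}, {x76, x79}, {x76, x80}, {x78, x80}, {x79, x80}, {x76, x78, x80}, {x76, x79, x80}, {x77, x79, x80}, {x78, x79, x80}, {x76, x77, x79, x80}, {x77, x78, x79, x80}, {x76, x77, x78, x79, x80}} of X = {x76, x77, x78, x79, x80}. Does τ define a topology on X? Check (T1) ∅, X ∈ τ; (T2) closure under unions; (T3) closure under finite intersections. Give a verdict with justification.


τ is NOT a topology on X.

Axiom (T1): ∅ ∈ τ? Yes; X ∈ τ? Yes.
Axiom (T2/T3): check pairwise unions and intersections of members of τ.
Counterexample for (T2): {x76} ∪ {x78, x79, x80} = {x76, x78, x79, x80} ∉ τ. Therefore τ is NOT a topology.


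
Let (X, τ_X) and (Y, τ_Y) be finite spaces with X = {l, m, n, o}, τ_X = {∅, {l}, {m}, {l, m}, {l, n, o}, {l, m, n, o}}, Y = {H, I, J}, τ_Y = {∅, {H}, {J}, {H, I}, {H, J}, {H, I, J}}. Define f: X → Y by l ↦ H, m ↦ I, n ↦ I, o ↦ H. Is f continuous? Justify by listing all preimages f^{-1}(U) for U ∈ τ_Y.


f is NOT continuous.

Compute f^{-1}(U) for each U ∈ τ_Y:
  U = ∅: f^{-1}(U) = ∅ ∈ τ_X ✓.
  U = {H}: f^{-1}(U) = {l, o} ∉ τ_X ✗.
  U = {J}: f^{-1}(U) = ∅ ∈ τ_X ✓.
  U = {H, I}: f^{-1}(U) = {l, m, n, o} ∈ τ_X ✓.
  U = {H, J}: f^{-1}(U) = {l, o} ∉ τ_X ✗.
  U = {H, I, J}: f^{-1}(U) = {l, m, n, o} ∈ τ_X ✓.
Found U = {H} with f^{-1}(U) = {l, o} not in τ_X. Therefore f is NOT continuous.


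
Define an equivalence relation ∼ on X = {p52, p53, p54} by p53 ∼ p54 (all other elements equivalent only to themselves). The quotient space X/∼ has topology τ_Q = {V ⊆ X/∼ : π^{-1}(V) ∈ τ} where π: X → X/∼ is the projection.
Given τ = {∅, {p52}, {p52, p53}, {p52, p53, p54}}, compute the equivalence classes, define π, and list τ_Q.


X/∼ = {[p52], [p53=p54]}; |τ_Q| = 3.

Equivalence classes: [p52], [p53=p54].
Quotient map π: X → X/∼ sends p52 ↦ [p52], p53 ↦ [p53=p54], p54 ↦ [p53=p54].
For each subset V ⊆ X/∼, compute π^{-1}(V) ⊆ X and check whether π^{-1}(V) ∈ τ. V is open in τ_Q iff π^{-1}(V) ∈ τ.
  V = {}: π^{-1}(V) = ∅ ∈ τ ✓.
  V = {[p52]}: π^{-1}(V) = {p52} ∈ τ ✓.
  V = {[p53=p54]}: π^{-1}(V) = {p53, p54} ∉ τ ✗.
  V = {[p52], [p53=p54]}: π^{-1}(V) = {p52, p53, p54} ∈ τ ✓.
Open sets in the quotient: τ_Q = {{}, {[p52]}, {[p52], [p53=p54]}} (3 elements).


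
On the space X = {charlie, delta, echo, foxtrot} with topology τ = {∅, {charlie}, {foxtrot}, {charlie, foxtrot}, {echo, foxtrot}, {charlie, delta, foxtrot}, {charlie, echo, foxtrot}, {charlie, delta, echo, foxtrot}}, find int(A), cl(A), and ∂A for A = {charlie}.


int(A) = {charlie}, cl(A) = {charlie, delta}, ∂A = {delta}.

Closed sets in (X, τ) are complements of opens:
  closed(X, τ) = {∅, {delta}, {echo}, {charlie, delta}, {delta, echo}, {charlie, delta, echo}, {delta, echo, foxtrot}, {charlie, delta, echo, foxtrot}}.
int(A) = ⋃ {U ∈ τ : U ⊆ A}. Opens contained in A: ∅, {charlie}.
Taking the union of these: int(A) = {charlie}.
cl(A) = ⋂ {C closed : A ⊆ C}. Closed sets containing A: {charlie, delta}, {charlie, delta, echo}, {charlie, delta, echo, foxtrot}.
Intersecting these: cl(A) = {charlie, delta}.
∂A = cl(A) ∖ int(A) = {charlie, delta} ∖ {charlie} = {delta}.


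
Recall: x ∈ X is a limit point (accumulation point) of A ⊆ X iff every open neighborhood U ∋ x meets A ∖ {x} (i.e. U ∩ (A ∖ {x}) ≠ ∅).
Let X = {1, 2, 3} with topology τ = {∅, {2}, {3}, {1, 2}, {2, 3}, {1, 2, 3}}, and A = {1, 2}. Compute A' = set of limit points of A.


A' = {1}

For each x ∈ X, list the open sets U ∈ τ with x ∈ U, then check whether U ∩ (A ∖ {x}) ≠ ∅ for every such U.
  x = 1: opens ∋ x are {1, 2}, {1, 2, 3}; each meets A ∖ {1}, so x IS a limit point.
  x = 2: open {2} ∋ x has {2} ∩ (A ∖ {2}) = ∅, so x is NOT a limit point.
  x = 3: open {3} ∋ x has {3} ∩ (A ∖ {3}) = ∅, so x is NOT a limit point.
Collecting: A' = {1}.


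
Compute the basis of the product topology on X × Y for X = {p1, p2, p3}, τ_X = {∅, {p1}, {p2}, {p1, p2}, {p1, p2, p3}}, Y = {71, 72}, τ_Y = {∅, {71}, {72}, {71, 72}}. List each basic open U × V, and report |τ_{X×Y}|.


Basis B = {∅ × ∅, {p1} × {71}, {p1} × {72}, {p2} × {71}, {p2} × {72}, {p1} × {71, 72}, {p1, p2} × {71}, {p1, p2} × {72}, {p2} × {71, 72}, {p1, p2, p3} × {71}, {p1, p2, p3} × {72}, {p1, p2} × {71, 72}, {p1, p2, p3} × {71, 72}}; |τ_{X×Y}| = 25.

Enumerate products U × V with U ∈ τ_X, V ∈ τ_Y (deduplicated):
  ∅ × ∅ = {} (∅)
  {p1} × {71} = {(p1,71)}
  {p1} × {72} = {(p1,72)}
  {p2} × {71} = {(p2,71)}
  {p2} × {72} = {(p2,72)}
  {p1} × {71, 72} = {(p1,71), (p1,72)}
  {p1, p2} × {71} = {(p1,71), (p2,71)}
  {p1, p2} × {72} = {(p1,72), (p2,72)}
  {p2} × {71, 72} = {(p2,71), (p2,72)}
  {p1, p2, p3} × {71} = {(p1,71), (p2,71), (p3,71)}
  {p1, p2, p3} × {72} = {(p1,72), (p2,72), (p3,72)}
  {p1, p2} × {71, 72} = {(p1,71), (p1,72), (p2,71), (p2,72)}
  {p1, p2, p3} × {71, 72} = {(p1,71), (p1,72), (p2,71), (p2,72), (p3,71), (p3,72)}
These 13 distinct sets form the basis B.
Close under arbitrary unions to get τ_{X×Y}; counting gives |τ_{X×Y}| = 25.


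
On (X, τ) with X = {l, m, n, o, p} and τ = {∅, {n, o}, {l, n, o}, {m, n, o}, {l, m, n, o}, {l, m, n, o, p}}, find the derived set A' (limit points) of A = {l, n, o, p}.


A' = {l, m, n, o, p}

For each x ∈ X, list the open sets U ∈ τ with x ∈ U, then check whether U ∩ (A ∖ {x}) ≠ ∅ for every such U.
  x = l: opens ∋ x are {l, n, o}, {l, m, n, o}, {l, m, n, o, p}; each meets A ∖ {l}, so x IS a limit point.
  x = m: opens ∋ x are {m, n, o}, {l, m, n, o}, {l, m, n, o, p}; each meets A ∖ {m}, so x IS a limit point.
  x = n: opens ∋ x are {n, o}, {l, n, o}, {m, n, o}, {l, m, n, o}, {l, m, n, o, p}; each meets A ∖ {n}, so x IS a limit point.
  x = o: opens ∋ x are {n, o}, {l, n, o}, {m, n, o}, {l, m, n, o}, {l, m, n, o, p}; each meets A ∖ {o}, so x IS a limit point.
  x = p: opens ∋ x are {l, m, n, o, p}; each meets A ∖ {p}, so x IS a limit point.
Collecting: A' = {l, m, n, o, p}.


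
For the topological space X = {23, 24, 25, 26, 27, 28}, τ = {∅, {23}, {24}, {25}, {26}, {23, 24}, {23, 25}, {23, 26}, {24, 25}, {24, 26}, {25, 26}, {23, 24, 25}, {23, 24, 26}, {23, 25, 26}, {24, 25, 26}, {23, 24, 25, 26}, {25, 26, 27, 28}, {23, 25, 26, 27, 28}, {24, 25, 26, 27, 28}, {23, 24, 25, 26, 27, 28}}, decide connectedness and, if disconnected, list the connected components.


(X, τ) is disconnected; components = [{23}, {24}, {25, 26, 27, 28}].

Find clopen sets (U ∈ τ with X ∖ U ∈ τ):
  U = ∅, X ∖ U = {23, 24, 25, 26, 27, 28} — both open, so U is clopen.
  U = {23}, X ∖ U = {24, 25, 26, 27, 28} — both open, so U is clopen.
  U = {24}, X ∖ U = {23, 25, 26, 27, 28} — both open, so U is clopen.
  U = {23, 24}, X ∖ U = {25, 26, 27, 28} — both open, so U is clopen.
  U = {25, 26, 27, 28}, X ∖ U = {23, 24} — both open, so U is clopen.
  U = {23, 25, 26, 27, 28}, X ∖ U = {24} — both open, so U is clopen.
  U = {24, 25, 26, 27, 28}, X ∖ U = {23} — both open, so U is clopen.
  U = {23, 24, 25, 26, 27, 28}, X ∖ U = ∅ — both open, so U is clopen.
Nontrivial clopen(s) exist: e.g. {23}. So (X, τ) is disconnected.
Compute connected components by grouping points that agree on all clopens:
  component: {23}
  component: {24}
  component: {25, 26, 27, 28}
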